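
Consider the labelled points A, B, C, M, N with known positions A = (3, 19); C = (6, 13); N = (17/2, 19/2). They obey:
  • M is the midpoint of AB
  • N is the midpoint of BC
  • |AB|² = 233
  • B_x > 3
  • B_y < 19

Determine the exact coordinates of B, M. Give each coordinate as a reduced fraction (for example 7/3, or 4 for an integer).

B = (11, 6)
M = (7, 25/2)

1. B_x = 11  [B = 2·N−C = 2·(17/2, 19/2)−(6, 13)]
2. B_y = 6  [B = 2·N−C = 2·(17/2, 19/2)−(6, 13)]
   so B = (11, 6)
3. M_x = 7  [2·M = A+B = (3, 19)+(11, 6)]
4. M_y = 25/2  [2·M = A+B = (3, 19)+(11, 6)]
   so M = (7, 25/2)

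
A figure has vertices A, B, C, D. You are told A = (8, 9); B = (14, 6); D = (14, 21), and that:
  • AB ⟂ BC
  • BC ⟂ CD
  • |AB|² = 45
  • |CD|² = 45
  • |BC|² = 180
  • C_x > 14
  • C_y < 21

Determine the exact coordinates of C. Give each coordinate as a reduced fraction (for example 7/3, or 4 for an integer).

1. C_x = 20  [[AB ⟂ BC ⇒ 6x-3y-66=0] ∩ [|C−(14, 21)|²=45]]
2. C_y = 18  [[AB ⟂ BC ⇒ 6x-3y-66=0] ∩ [|C−(14, 21)|²=45]]
   so C = (20, 18)

C = (20, 18)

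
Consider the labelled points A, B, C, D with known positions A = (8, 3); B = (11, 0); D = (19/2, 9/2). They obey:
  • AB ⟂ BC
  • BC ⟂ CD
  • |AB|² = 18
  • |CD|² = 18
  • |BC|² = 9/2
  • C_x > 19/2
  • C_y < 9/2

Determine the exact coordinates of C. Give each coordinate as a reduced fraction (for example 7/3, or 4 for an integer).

1. C_x = 25/2  [[AB ⟂ BC ⇒ 3x-3y-33=0] ∩ [|C−(19/2, 9/2)|²=18]]
2. C_y = 3/2  [[AB ⟂ BC ⇒ 3x-3y-33=0] ∩ [|C−(19/2, 9/2)|²=18]]
   so C = (25/2, 3/2)

C = (25/2, 3/2)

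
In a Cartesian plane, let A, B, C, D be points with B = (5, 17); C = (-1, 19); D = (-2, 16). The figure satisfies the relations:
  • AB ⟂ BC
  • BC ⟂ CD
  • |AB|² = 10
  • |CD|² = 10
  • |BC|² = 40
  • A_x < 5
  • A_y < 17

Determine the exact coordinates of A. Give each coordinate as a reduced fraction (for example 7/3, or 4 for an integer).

A = (4, 14)

1. A_x = 4  [[AB ⟂ BC ⇒ 6x-2y+4=0] ∩ [|A−(5, 17)|²=10]]
2. A_y = 14  [[AB ⟂ BC ⇒ 6x-2y+4=0] ∩ [|A−(5, 17)|²=10]]
   so A = (4, 14)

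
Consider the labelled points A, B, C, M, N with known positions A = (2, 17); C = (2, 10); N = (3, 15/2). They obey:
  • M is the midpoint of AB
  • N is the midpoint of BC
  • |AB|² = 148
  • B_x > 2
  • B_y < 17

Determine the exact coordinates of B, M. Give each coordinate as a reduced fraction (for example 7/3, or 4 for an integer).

B = (4, 5)
M = (3, 11)

1. B_x = 4  [B = 2·N−C = 2·(3, 15/2)−(2, 10)]
2. B_y = 5  [B = 2·N−C = 2·(3, 15/2)−(2, 10)]
   so B = (4, 5)
3. M_x = 3  [2·M = A+B = (2, 17)+(4, 5)]
4. M_y = 11  [2·M = A+B = (2, 17)+(4, 5)]
   so M = (3, 11)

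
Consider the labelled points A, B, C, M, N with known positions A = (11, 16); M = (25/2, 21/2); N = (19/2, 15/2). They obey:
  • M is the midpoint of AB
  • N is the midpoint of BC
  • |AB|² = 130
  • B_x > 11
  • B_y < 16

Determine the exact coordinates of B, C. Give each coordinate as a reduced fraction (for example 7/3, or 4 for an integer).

1. B_x = 14  [B = 2·M−A = 2·(25/2, 21/2)−(11, 16)]
2. B_y = 5  [B = 2·M−A = 2·(25/2, 21/2)−(11, 16)]
   so B = (14, 5)
3. C_x = 5  [C = 2·N−B = 2·(19/2, 15/2)−(14, 5)]
4. C_y = 10  [C = 2·N−B = 2·(19/2, 15/2)−(14, 5)]
   so C = (5, 10)

B = (14, 5)
C = (5, 10)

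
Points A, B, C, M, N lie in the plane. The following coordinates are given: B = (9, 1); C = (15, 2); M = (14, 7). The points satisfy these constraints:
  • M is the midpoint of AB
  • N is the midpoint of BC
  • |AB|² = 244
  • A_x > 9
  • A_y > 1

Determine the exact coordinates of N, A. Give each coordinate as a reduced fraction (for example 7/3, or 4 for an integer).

N = (12, 3/2)
A = (19, 13)

1. A_x = 19  [A = 2·M−B = 2·(14, 7)−(9, 1)]
2. A_y = 13  [A = 2·M−B = 2·(14, 7)−(9, 1)]
   so A = (19, 13)
3. N_x = 12  [2·N = B+C = (9, 1)+(15, 2)]
4. N_y = 3/2  [2·N = B+C = (9, 1)+(15, 2)]
   so N = (12, 3/2)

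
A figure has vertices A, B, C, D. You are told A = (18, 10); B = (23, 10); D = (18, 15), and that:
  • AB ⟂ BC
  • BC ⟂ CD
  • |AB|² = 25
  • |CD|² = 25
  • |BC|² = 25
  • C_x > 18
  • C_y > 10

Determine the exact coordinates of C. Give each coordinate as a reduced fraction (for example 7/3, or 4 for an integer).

C = (23, 15)

1. C_x = 23  [[AB ⟂ BC ⇒ 5x-115=0] ∩ [|C−(18, 15)|²=25]]
2. C_y = 15  [[AB ⟂ BC ⇒ 5x-115=0] ∩ [|C−(18, 15)|²=25]]
   so C = (23, 15)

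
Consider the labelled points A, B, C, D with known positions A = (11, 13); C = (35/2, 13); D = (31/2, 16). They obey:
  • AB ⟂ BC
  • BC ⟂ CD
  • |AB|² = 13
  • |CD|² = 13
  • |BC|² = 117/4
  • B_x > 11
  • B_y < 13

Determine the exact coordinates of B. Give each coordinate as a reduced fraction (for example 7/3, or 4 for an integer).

1. B_x = 13  [[BC ⟂ CD ⇒ 2x-3y+4=0] ∩ [|B−(11, 13)|²=13]]
2. B_y = 10  [[BC ⟂ CD ⇒ 2x-3y+4=0] ∩ [|B−(11, 13)|²=13]]
   so B = (13, 10)

B = (13, 10)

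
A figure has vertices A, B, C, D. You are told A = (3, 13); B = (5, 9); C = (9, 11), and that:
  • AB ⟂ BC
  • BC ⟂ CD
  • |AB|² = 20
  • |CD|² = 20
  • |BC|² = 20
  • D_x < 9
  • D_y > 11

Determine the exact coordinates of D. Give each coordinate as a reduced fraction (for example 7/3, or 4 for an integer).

1. D_x = 7  [[BC ⟂ CD ⇒ 4x+2y-58=0] ∩ [|D−(9, 11)|²=20]]
2. D_y = 15  [[BC ⟂ CD ⇒ 4x+2y-58=0] ∩ [|D−(9, 11)|²=20]]
   so D = (7, 15)

D = (7, 15)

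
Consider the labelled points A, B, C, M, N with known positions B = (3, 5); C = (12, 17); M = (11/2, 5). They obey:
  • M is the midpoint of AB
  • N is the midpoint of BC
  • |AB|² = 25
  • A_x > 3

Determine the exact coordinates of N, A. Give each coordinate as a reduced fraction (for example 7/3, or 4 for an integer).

1. A_x = 8  [A = 2·M−B = 2·(11/2, 5)−(3, 5)]
2. A_y = 5  [A = 2·M−B = 2·(11/2, 5)−(3, 5)]
   so A = (8, 5)
3. N_x = 15/2  [2·N = B+C = (3, 5)+(12, 17)]
4. N_y = 11  [2·N = B+C = (3, 5)+(12, 17)]
   so N = (15/2, 11)

N = (15/2, 11)
A = (8, 5)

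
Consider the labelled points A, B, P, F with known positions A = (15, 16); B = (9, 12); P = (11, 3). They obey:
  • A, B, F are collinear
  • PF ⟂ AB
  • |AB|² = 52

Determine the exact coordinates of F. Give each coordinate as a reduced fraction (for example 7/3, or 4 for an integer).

F = (81/13, 132/13)

1. F_x = 81/13  [[A, B, F are collinear ⇒ 4x-6y+36=0] ∩ [PF ⟂ AB ⇒ -6x-4y+78=0]]
2. F_y = 132/13  [[A, B, F are collinear ⇒ 4x-6y+36=0] ∩ [PF ⟂ AB ⇒ -6x-4y+78=0]]
   so F = (81/13, 132/13)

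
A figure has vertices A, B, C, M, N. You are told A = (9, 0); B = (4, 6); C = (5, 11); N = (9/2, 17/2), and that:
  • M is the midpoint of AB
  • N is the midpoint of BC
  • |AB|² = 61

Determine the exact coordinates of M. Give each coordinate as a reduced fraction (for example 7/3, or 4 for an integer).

M = (13/2, 3)

1. M_x = 13/2  [2·M = A+B = (9, 0)+(4, 6)]
2. M_y = 3  [2·M = A+B = (9, 0)+(4, 6)]
   so M = (13/2, 3)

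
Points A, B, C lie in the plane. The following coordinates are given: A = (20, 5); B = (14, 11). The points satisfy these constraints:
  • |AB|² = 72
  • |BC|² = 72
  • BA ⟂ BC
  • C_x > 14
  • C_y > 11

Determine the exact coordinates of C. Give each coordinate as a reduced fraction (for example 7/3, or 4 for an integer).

C = (20, 17)

1. C_x = 20  [[BA ⟂ BC ⇒ 6x-6y-18=0] ∩ [|C−(14, 11)|²=72]]
2. C_y = 17  [[BA ⟂ BC ⇒ 6x-6y-18=0] ∩ [|C−(14, 11)|²=72]]
   so C = (20, 17)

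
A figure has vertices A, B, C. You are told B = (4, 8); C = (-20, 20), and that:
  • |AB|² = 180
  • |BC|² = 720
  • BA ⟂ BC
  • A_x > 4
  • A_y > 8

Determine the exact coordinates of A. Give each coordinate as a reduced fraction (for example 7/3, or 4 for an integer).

1. A_x = 10  [[BA ⟂ BC ⇒ -24x+12y=0] ∩ [|A−(4, 8)|²=180]]
2. A_y = 20  [[BA ⟂ BC ⇒ -24x+12y=0] ∩ [|A−(4, 8)|²=180]]
   so A = (10, 20)

A = (10, 20)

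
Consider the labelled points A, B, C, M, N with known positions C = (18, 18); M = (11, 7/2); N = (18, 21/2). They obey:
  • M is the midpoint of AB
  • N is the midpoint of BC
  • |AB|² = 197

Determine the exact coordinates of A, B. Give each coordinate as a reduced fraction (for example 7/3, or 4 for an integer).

1. B_x = 18  [B = 2·N−C = 2·(18, 21/2)−(18, 18)]
2. B_y = 3  [B = 2·N−C = 2·(18, 21/2)−(18, 18)]
   so B = (18, 3)
3. A_x = 4  [A = 2·M−B = 2·(11, 7/2)−(18, 3)]
4. A_y = 4  [A = 2·M−B = 2·(11, 7/2)−(18, 3)]
   so A = (4, 4)

A = (4, 4)
B = (18, 3)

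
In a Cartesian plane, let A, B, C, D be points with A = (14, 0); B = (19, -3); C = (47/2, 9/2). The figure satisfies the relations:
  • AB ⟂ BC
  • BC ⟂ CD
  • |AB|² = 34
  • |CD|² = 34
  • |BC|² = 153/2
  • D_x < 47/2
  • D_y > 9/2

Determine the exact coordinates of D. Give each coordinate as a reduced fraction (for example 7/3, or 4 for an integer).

1. D_x = 37/2  [[BC ⟂ CD ⇒ 9/2x+15/2y-279/2=0] ∩ [|D−(47/2, 9/2)|²=34]]
2. D_y = 15/2  [[BC ⟂ CD ⇒ 9/2x+15/2y-279/2=0] ∩ [|D−(47/2, 9/2)|²=34]]
   so D = (37/2, 15/2)

D = (37/2, 15/2)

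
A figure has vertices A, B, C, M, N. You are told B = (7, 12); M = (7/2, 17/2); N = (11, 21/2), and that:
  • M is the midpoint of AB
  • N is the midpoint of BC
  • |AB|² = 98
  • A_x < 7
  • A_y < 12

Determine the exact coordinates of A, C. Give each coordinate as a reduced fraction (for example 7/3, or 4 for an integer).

1. A_x = 0  [A = 2·M−B = 2·(7/2, 17/2)−(7, 12)]
2. A_y = 5  [A = 2·M−B = 2·(7/2, 17/2)−(7, 12)]
   so A = (0, 5)
3. C_x = 15  [C = 2·N−B = 2·(11, 21/2)−(7, 12)]
4. C_y = 9  [C = 2·N−B = 2·(11, 21/2)−(7, 12)]
   so C = (15, 9)

A = (0, 5)
C = (15, 9)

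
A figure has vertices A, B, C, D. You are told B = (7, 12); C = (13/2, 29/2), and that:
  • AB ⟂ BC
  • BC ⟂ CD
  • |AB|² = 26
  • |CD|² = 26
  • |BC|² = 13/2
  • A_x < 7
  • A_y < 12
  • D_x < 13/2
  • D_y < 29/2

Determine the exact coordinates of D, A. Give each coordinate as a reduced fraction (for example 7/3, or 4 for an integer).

D = (3/2, 27/2)
A = (2, 11)

1. D_x = 3/2  [[BC ⟂ CD ⇒ -1/2x+5/2y-33=0] ∩ [|D−(13/2, 29/2)|²=26]]
2. D_y = 27/2  [[BC ⟂ CD ⇒ -1/2x+5/2y-33=0] ∩ [|D−(13/2, 29/2)|²=26]]
   so D = (3/2, 27/2)
3. A_x = 2  [[AB ⟂ BC ⇒ 1/2x-5/2y+53/2=0] ∩ [|A−(7, 12)|²=26]]
4. A_y = 11  [[AB ⟂ BC ⇒ 1/2x-5/2y+53/2=0] ∩ [|A−(7, 12)|²=26]]
   so A = (2, 11)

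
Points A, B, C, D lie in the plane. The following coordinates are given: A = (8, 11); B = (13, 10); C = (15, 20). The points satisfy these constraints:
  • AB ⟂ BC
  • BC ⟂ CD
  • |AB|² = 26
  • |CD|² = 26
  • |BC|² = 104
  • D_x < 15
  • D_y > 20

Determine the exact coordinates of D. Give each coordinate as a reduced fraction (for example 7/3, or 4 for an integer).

1. D_x = 10  [[BC ⟂ CD ⇒ 2x+10y-230=0] ∩ [|D−(15, 20)|²=26]]
2. D_y = 21  [[BC ⟂ CD ⇒ 2x+10y-230=0] ∩ [|D−(15, 20)|²=26]]
   so D = (10, 21)

D = (10, 21)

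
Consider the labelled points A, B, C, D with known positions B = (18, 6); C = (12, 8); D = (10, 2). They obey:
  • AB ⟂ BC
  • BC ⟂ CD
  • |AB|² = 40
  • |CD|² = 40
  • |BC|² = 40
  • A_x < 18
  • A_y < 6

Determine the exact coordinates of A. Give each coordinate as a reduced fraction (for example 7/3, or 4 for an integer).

1. A_x = 16  [[AB ⟂ BC ⇒ 6x-2y-96=0] ∩ [|A−(18, 6)|²=40]]
2. A_y = 0  [[AB ⟂ BC ⇒ 6x-2y-96=0] ∩ [|A−(18, 6)|²=40]]
   so A = (16, 0)

A = (16, 0)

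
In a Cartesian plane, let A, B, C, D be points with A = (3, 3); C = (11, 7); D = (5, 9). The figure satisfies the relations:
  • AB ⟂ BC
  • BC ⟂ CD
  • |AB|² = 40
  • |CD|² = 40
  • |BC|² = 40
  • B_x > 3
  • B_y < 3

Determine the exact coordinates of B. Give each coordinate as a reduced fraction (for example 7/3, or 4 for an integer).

1. B_x = 9  [[BC ⟂ CD ⇒ 6x-2y-52=0] ∩ [|B−(3, 3)|²=40]]
2. B_y = 1  [[BC ⟂ CD ⇒ 6x-2y-52=0] ∩ [|B−(3, 3)|²=40]]
   so B = (9, 1)

B = (9, 1)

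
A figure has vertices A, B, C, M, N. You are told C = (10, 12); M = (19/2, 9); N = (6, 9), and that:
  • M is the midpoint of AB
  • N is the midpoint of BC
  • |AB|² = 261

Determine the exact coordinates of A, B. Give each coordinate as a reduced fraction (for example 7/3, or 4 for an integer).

A = (17, 12)
B = (2, 6)

1. B_x = 2  [B = 2·N−C = 2·(6, 9)−(10, 12)]
2. B_y = 6  [B = 2·N−C = 2·(6, 9)−(10, 12)]
   so B = (2, 6)
3. A_x = 17  [A = 2·M−B = 2·(19/2, 9)−(2, 6)]
4. A_y = 12  [A = 2·M−B = 2·(19/2, 9)−(2, 6)]
   so A = (17, 12)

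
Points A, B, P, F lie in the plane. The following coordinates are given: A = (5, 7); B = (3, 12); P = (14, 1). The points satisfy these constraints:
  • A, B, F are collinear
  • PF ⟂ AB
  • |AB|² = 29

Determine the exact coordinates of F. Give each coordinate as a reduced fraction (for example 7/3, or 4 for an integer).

F = (241/29, -37/29)

1. F_x = 241/29  [[A, B, F are collinear ⇒ -5x-2y+39=0] ∩ [PF ⟂ AB ⇒ -2x+5y+23=0]]
2. F_y = -37/29  [[A, B, F are collinear ⇒ -5x-2y+39=0] ∩ [PF ⟂ AB ⇒ -2x+5y+23=0]]
   so F = (241/29, -37/29)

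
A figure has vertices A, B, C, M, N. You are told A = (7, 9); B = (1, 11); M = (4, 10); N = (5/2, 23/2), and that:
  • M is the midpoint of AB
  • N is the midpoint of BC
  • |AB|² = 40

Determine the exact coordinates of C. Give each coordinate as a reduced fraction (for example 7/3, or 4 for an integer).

1. C_x = 4  [C = 2·N−B = 2·(5/2, 23/2)−(1, 11)]
2. C_y = 12  [C = 2·N−B = 2·(5/2, 23/2)−(1, 11)]
   so C = (4, 12)

C = (4, 12)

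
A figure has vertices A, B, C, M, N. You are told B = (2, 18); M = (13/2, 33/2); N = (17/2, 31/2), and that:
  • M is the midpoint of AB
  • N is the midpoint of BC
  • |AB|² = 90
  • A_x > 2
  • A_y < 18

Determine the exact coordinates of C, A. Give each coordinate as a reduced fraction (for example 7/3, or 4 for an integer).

1. A_x = 11  [A = 2·M−B = 2·(13/2, 33/2)−(2, 18)]
2. A_y = 15  [A = 2·M−B = 2·(13/2, 33/2)−(2, 18)]
   so A = (11, 15)
3. C_x = 15  [C = 2·N−B = 2·(17/2, 31/2)−(2, 18)]
4. C_y = 13  [C = 2·N−B = 2·(17/2, 31/2)−(2, 18)]
   so C = (15, 13)

C = (15, 13)
A = (11, 15)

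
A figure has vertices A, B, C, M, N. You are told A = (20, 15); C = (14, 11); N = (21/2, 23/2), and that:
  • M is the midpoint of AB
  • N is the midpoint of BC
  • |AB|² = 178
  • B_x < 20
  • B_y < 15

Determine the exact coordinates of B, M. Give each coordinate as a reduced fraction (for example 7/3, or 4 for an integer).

1. B_x = 7  [B = 2·N−C = 2·(21/2, 23/2)−(14, 11)]
2. B_y = 12  [B = 2·N−C = 2·(21/2, 23/2)−(14, 11)]
   so B = (7, 12)
3. M_x = 27/2  [2·M = A+B = (20, 15)+(7, 12)]
4. M_y = 27/2  [2·M = A+B = (20, 15)+(7, 12)]
   so M = (27/2, 27/2)

B = (7, 12)
M = (27/2, 27/2)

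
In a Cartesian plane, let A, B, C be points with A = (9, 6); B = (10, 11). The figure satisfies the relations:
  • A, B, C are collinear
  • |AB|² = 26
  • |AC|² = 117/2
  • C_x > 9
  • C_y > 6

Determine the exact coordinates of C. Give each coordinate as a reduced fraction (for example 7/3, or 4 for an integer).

1. C_x = 21/2  [[A, B, C are collinear ⇒ -5x+1y+39=0] ∩ [|C−(9, 6)|²=117/2]]
2. C_y = 27/2  [[A, B, C are collinear ⇒ -5x+1y+39=0] ∩ [|C−(9, 6)|²=117/2]]
   so C = (21/2, 27/2)

C = (21/2, 27/2)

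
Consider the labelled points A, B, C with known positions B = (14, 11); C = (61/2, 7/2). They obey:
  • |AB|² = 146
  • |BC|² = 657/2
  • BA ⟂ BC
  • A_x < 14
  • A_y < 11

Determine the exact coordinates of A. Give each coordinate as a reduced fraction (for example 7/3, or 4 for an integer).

1. A_x = 9  [[BA ⟂ BC ⇒ 33/2x-15/2y-297/2=0] ∩ [|A−(14, 11)|²=146]]
2. A_y = 0  [[BA ⟂ BC ⇒ 33/2x-15/2y-297/2=0] ∩ [|A−(14, 11)|²=146]]
   so A = (9, 0)

A = (9, 0)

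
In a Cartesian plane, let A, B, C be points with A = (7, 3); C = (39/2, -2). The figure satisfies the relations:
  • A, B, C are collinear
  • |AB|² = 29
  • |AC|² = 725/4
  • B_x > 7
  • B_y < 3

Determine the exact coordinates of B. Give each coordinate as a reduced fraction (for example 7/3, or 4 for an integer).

1. B_x = 12  [[A, B, C are collinear ⇒ -5x-25/2y+145/2=0] ∩ [|B−(7, 3)|²=29]]
2. B_y = 1  [[A, B, C are collinear ⇒ -5x-25/2y+145/2=0] ∩ [|B−(7, 3)|²=29]]
   so B = (12, 1)

B = (12, 1)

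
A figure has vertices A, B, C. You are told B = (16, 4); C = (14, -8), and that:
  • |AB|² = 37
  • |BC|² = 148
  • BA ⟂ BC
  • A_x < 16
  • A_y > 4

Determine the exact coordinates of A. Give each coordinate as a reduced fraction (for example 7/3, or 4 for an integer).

1. A_x = 10  [[BA ⟂ BC ⇒ -2x-12y+80=0] ∩ [|A−(16, 4)|²=37]]
2. A_y = 5  [[BA ⟂ BC ⇒ -2x-12y+80=0] ∩ [|A−(16, 4)|²=37]]
   so A = (10, 5)

A = (10, 5)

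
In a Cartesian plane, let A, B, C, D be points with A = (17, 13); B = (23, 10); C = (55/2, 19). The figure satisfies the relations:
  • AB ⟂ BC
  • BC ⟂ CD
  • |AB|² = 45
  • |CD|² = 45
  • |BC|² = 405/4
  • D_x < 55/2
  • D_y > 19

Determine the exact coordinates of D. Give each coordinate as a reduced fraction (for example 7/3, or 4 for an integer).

D = (43/2, 22)

1. D_x = 43/2  [[BC ⟂ CD ⇒ 9/2x+9y-1179/4=0] ∩ [|D−(55/2, 19)|²=45]]
2. D_y = 22  [[BC ⟂ CD ⇒ 9/2x+9y-1179/4=0] ∩ [|D−(55/2, 19)|²=45]]
   so D = (43/2, 22)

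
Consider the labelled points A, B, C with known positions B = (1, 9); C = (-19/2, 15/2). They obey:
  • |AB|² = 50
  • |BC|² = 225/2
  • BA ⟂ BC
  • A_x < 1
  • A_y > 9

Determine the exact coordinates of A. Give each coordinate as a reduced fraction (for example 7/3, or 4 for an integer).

A = (0, 16)

1. A_x = 0  [[BA ⟂ BC ⇒ -21/2x-3/2y+24=0] ∩ [|A−(1, 9)|²=50]]
2. A_y = 16  [[BA ⟂ BC ⇒ -21/2x-3/2y+24=0] ∩ [|A−(1, 9)|²=50]]
   so A = (0, 16)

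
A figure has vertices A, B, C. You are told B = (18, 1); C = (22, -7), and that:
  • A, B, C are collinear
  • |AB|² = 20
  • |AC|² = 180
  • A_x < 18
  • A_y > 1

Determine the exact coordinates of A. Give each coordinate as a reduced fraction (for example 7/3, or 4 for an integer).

A = (16, 5)

1. A_x = 16  [[A, B, C are collinear ⇒ 8x+4y-148=0] ∩ [|A−(18, 1)|²=20]]
2. A_y = 5  [[A, B, C are collinear ⇒ 8x+4y-148=0] ∩ [|A−(18, 1)|²=20]]
   so A = (16, 5)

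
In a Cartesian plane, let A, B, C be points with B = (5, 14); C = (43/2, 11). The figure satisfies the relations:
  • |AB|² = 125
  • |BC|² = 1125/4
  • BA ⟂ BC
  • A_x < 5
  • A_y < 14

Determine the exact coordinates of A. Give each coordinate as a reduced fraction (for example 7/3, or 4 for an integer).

A = (3, 3)

1. A_x = 3  [[BA ⟂ BC ⇒ 33/2x-3y-81/2=0] ∩ [|A−(5, 14)|²=125]]
2. A_y = 3  [[BA ⟂ BC ⇒ 33/2x-3y-81/2=0] ∩ [|A−(5, 14)|²=125]]
   so A = (3, 3)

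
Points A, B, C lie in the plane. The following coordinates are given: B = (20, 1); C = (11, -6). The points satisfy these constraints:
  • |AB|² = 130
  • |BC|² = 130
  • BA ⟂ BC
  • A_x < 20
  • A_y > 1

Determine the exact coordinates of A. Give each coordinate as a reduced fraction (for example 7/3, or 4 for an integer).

A = (13, 10)

1. A_x = 13  [[BA ⟂ BC ⇒ -9x-7y+187=0] ∩ [|A−(20, 1)|²=130]]
2. A_y = 10  [[BA ⟂ BC ⇒ -9x-7y+187=0] ∩ [|A−(20, 1)|²=130]]
   so A = (13, 10)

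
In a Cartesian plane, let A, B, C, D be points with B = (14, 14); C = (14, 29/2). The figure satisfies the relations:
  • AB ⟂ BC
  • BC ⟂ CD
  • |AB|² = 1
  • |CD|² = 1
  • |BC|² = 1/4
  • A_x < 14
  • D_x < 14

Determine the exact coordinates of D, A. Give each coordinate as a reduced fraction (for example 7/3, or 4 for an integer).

1. D_x = 13  [[BC ⟂ CD ⇒ 1/2y-29/4=0] ∩ [|D−(14, 29/2)|²=1]]
2. D_y = 29/2  [[BC ⟂ CD ⇒ 1/2y-29/4=0] ∩ [|D−(14, 29/2)|²=1]]
   so D = (13, 29/2)
3. A_x = 13  [[AB ⟂ BC ⇒ -1/2y+7=0] ∩ [|A−(14, 14)|²=1]]
4. A_y = 14  [[AB ⟂ BC ⇒ -1/2y+7=0] ∩ [|A−(14, 14)|²=1]]
   so A = (13, 14)

D = (13, 29/2)
A = (13, 14)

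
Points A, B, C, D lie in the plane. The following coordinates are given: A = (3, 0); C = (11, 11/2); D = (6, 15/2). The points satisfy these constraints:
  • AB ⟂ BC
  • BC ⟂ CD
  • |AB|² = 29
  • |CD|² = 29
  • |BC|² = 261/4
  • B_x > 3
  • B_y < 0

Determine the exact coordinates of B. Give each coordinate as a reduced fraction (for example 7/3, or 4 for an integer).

B = (8, -2)

1. B_x = 8  [[BC ⟂ CD ⇒ 5x-2y-44=0] ∩ [|B−(3, 0)|²=29]]
2. B_y = -2  [[BC ⟂ CD ⇒ 5x-2y-44=0] ∩ [|B−(3, 0)|²=29]]
   so B = (8, -2)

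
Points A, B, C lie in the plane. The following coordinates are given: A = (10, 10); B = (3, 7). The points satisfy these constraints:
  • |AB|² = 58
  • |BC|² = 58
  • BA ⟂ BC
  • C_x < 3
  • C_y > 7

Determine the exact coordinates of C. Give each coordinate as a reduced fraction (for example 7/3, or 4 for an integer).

1. C_x = 0  [[BA ⟂ BC ⇒ 7x+3y-42=0] ∩ [|C−(3, 7)|²=58]]
2. C_y = 14  [[BA ⟂ BC ⇒ 7x+3y-42=0] ∩ [|C−(3, 7)|²=58]]
   so C = (0, 14)

C = (0, 14)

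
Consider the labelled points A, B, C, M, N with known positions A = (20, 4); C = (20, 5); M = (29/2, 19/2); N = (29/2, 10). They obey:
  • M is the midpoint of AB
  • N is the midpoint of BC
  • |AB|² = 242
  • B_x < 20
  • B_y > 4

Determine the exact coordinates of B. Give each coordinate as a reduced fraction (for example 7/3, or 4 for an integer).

1. B_x = 9  [B = 2·M−A = 2·(29/2, 19/2)−(20, 4)]
2. B_y = 15  [B = 2·M−A = 2·(29/2, 19/2)−(20, 4)]
   so B = (9, 15)

B = (9, 15)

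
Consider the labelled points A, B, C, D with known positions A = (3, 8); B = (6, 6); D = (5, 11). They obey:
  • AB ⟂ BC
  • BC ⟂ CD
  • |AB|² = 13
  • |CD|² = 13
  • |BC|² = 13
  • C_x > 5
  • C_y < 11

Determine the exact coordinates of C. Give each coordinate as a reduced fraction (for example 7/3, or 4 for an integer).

1. C_x = 8  [[AB ⟂ BC ⇒ 3x-2y-6=0] ∩ [|C−(5, 11)|²=13]]
2. C_y = 9  [[AB ⟂ BC ⇒ 3x-2y-6=0] ∩ [|C−(5, 11)|²=13]]
   so C = (8, 9)

C = (8, 9)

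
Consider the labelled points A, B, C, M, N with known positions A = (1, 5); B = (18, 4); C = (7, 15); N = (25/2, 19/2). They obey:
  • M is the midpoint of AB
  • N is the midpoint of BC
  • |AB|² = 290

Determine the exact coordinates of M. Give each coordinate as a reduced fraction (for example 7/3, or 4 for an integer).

M = (19/2, 9/2)

1. M_x = 19/2  [2·M = A+B = (1, 5)+(18, 4)]
2. M_y = 9/2  [2·M = A+B = (1, 5)+(18, 4)]
   so M = (19/2, 9/2)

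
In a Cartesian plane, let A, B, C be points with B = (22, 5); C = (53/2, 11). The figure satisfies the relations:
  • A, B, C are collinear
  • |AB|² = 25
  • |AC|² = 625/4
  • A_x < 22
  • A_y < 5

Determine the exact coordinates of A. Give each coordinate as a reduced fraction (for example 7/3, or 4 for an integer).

A = (19, 1)

1. A_x = 19  [[A, B, C are collinear ⇒ -6x+9/2y+219/2=0] ∩ [|A−(22, 5)|²=25]]
2. A_y = 1  [[A, B, C are collinear ⇒ -6x+9/2y+219/2=0] ∩ [|A−(22, 5)|²=25]]
   so A = (19, 1)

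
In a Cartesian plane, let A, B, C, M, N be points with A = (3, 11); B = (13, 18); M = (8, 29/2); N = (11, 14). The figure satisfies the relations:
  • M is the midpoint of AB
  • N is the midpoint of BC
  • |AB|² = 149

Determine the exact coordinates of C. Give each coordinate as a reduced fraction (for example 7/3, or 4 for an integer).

C = (9, 10)

1. C_x = 9  [C = 2·N−B = 2·(11, 14)−(13, 18)]
2. C_y = 10  [C = 2·N−B = 2·(11, 14)−(13, 18)]
   so C = (9, 10)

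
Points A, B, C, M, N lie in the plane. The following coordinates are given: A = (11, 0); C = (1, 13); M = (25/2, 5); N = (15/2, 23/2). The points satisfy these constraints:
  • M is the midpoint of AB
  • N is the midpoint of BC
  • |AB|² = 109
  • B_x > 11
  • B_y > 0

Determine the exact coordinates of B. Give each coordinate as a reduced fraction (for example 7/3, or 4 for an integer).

1. B_x = 14  [B = 2·M−A = 2·(25/2, 5)−(11, 0)]
2. B_y = 10  [B = 2·M−A = 2·(25/2, 5)−(11, 0)]
   so B = (14, 10)

B = (14, 10)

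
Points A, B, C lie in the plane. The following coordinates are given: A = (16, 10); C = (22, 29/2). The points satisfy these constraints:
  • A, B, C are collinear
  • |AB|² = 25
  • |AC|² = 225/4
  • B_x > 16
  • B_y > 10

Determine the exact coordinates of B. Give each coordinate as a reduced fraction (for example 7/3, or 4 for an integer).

B = (20, 13)

1. B_x = 20  [[A, B, C are collinear ⇒ 9/2x-6y-12=0] ∩ [|B−(16, 10)|²=25]]
2. B_y = 13  [[A, B, C are collinear ⇒ 9/2x-6y-12=0] ∩ [|B−(16, 10)|²=25]]
   so B = (20, 13)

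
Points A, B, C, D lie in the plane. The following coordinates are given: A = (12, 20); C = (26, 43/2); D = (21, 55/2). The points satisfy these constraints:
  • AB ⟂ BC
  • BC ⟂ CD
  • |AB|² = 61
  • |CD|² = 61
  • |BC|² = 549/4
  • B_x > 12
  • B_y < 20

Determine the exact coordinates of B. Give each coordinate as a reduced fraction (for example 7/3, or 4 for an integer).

B = (17, 14)

1. B_x = 17  [[BC ⟂ CD ⇒ 5x-6y-1=0] ∩ [|B−(12, 20)|²=61]]
2. B_y = 14  [[BC ⟂ CD ⇒ 5x-6y-1=0] ∩ [|B−(12, 20)|²=61]]
   so B = (17, 14)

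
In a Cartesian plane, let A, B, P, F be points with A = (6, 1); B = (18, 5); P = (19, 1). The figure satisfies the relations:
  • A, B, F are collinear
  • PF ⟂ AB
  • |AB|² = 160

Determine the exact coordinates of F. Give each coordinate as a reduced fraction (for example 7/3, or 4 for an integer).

F = (177/10, 49/10)

1. F_x = 177/10  [[A, B, F are collinear ⇒ -4x+12y+12=0] ∩ [PF ⟂ AB ⇒ 12x+4y-232=0]]
2. F_y = 49/10  [[A, B, F are collinear ⇒ -4x+12y+12=0] ∩ [PF ⟂ AB ⇒ 12x+4y-232=0]]
   so F = (177/10, 49/10)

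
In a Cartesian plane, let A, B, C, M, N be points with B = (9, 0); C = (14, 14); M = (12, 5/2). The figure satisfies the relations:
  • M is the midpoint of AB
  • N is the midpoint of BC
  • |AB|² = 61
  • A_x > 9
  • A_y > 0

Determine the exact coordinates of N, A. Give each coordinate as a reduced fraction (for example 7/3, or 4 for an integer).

1. A_x = 15  [A = 2·M−B = 2·(12, 5/2)−(9, 0)]
2. A_y = 5  [A = 2·M−B = 2·(12, 5/2)−(9, 0)]
   so A = (15, 5)
3. N_x = 23/2  [2·N = B+C = (9, 0)+(14, 14)]
4. N_y = 7  [2·N = B+C = (9, 0)+(14, 14)]
   so N = (23/2, 7)

N = (23/2, 7)
A = (15, 5)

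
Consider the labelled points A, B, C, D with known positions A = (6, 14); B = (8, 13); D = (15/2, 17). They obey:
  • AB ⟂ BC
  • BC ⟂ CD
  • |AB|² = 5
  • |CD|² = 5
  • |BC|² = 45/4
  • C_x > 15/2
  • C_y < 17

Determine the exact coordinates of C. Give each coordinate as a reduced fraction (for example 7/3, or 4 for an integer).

C = (19/2, 16)

1. C_x = 19/2  [[AB ⟂ BC ⇒ 2x-1y-3=0] ∩ [|C−(15/2, 17)|²=5]]
2. C_y = 16  [[AB ⟂ BC ⇒ 2x-1y-3=0] ∩ [|C−(15/2, 17)|²=5]]
   so C = (19/2, 16)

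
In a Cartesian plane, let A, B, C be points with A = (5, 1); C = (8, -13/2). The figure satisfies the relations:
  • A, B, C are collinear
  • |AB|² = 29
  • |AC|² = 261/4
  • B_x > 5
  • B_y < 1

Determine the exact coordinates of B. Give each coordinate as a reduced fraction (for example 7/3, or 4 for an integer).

B = (7, -4)

1. B_x = 7  [[A, B, C are collinear ⇒ -15/2x-3y+81/2=0] ∩ [|B−(5, 1)|²=29]]
2. B_y = -4  [[A, B, C are collinear ⇒ -15/2x-3y+81/2=0] ∩ [|B−(5, 1)|²=29]]
   so B = (7, -4)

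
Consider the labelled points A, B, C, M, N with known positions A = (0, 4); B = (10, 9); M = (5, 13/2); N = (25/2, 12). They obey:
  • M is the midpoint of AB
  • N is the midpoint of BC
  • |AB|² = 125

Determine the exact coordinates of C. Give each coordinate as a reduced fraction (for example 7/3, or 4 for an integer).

1. C_x = 15  [C = 2·N−B = 2·(25/2, 12)−(10, 9)]
2. C_y = 15  [C = 2·N−B = 2·(25/2, 12)−(10, 9)]
   so C = (15, 15)

C = (15, 15)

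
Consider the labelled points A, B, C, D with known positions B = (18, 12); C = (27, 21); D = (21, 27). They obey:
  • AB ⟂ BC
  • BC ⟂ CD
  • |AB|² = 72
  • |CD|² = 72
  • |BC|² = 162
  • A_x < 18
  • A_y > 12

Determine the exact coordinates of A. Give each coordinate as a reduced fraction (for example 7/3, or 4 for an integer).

1. A_x = 12  [[AB ⟂ BC ⇒ -9x-9y+270=0] ∩ [|A−(18, 12)|²=72]]
2. A_y = 18  [[AB ⟂ BC ⇒ -9x-9y+270=0] ∩ [|A−(18, 12)|²=72]]
   so A = (12, 18)

A = (12, 18)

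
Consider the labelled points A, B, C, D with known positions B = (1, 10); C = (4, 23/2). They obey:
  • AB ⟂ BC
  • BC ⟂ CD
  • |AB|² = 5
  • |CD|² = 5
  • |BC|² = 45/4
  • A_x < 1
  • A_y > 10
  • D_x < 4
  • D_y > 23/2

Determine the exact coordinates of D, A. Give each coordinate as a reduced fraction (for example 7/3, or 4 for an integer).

D = (3, 27/2)
A = (0, 12)

1. D_x = 3  [[BC ⟂ CD ⇒ 3x+3/2y-117/4=0] ∩ [|D−(4, 23/2)|²=5]]
2. D_y = 27/2  [[BC ⟂ CD ⇒ 3x+3/2y-117/4=0] ∩ [|D−(4, 23/2)|²=5]]
   so D = (3, 27/2)
3. A_x = 0  [[AB ⟂ BC ⇒ -3x-3/2y+18=0] ∩ [|A−(1, 10)|²=5]]
4. A_y = 12  [[AB ⟂ BC ⇒ -3x-3/2y+18=0] ∩ [|A−(1, 10)|²=5]]
   so A = (0, 12)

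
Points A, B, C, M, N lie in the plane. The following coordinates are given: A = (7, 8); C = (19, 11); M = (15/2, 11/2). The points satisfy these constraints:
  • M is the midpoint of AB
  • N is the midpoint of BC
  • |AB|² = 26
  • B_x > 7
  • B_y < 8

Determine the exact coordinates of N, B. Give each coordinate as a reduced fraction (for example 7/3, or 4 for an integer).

1. B_x = 8  [B = 2·M−A = 2·(15/2, 11/2)−(7, 8)]
2. B_y = 3  [B = 2·M−A = 2·(15/2, 11/2)−(7, 8)]
   so B = (8, 3)
3. N_x = 27/2  [2·N = B+C = (8, 3)+(19, 11)]
4. N_y = 7  [2·N = B+C = (8, 3)+(19, 11)]
   so N = (27/2, 7)

N = (27/2, 7)
B = (8, 3)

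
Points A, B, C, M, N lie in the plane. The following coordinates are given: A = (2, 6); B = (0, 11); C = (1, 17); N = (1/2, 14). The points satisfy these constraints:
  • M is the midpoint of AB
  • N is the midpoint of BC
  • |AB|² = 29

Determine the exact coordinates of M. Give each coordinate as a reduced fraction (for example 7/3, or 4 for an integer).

M = (1, 17/2)

1. M_x = 1  [2·M = A+B = (2, 6)+(0, 11)]
2. M_y = 17/2  [2·M = A+B = (2, 6)+(0, 11)]
   so M = (1, 17/2)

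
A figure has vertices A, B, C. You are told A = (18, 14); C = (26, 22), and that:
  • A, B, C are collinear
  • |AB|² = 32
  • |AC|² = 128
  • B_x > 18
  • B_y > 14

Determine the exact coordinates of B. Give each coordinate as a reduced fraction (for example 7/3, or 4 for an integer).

B = (22, 18)

1. B_x = 22  [[A, B, C are collinear ⇒ 8x-8y-32=0] ∩ [|B−(18, 14)|²=32]]
2. B_y = 18  [[A, B, C are collinear ⇒ 8x-8y-32=0] ∩ [|B−(18, 14)|²=32]]
   so B = (22, 18)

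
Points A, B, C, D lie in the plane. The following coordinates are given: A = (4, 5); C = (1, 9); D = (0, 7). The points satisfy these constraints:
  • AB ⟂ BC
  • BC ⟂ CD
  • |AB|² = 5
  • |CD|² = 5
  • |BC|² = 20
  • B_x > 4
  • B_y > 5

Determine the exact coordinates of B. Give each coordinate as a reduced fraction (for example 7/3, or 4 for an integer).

B = (5, 7)

1. B_x = 5  [[BC ⟂ CD ⇒ 1x+2y-19=0] ∩ [|B−(4, 5)|²=5]]
2. B_y = 7  [[BC ⟂ CD ⇒ 1x+2y-19=0] ∩ [|B−(4, 5)|²=5]]
   so B = (5, 7)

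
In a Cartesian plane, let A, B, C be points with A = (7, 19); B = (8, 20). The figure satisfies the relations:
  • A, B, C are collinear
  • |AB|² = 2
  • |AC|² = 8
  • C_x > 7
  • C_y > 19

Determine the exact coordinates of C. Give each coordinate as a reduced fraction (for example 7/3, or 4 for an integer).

C = (9, 21)

1. C_x = 9  [[A, B, C are collinear ⇒ -1x+1y-12=0] ∩ [|C−(7, 19)|²=8]]
2. C_y = 21  [[A, B, C are collinear ⇒ -1x+1y-12=0] ∩ [|C−(7, 19)|²=8]]
   so C = (9, 21)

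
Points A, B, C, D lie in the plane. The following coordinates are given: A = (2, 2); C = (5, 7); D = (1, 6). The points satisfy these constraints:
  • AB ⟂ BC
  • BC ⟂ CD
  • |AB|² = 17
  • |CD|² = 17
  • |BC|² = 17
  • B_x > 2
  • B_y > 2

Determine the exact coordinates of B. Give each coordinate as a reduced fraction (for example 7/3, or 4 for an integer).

1. B_x = 6  [[BC ⟂ CD ⇒ 4x+1y-27=0] ∩ [|B−(2, 2)|²=17]]
2. B_y = 3  [[BC ⟂ CD ⇒ 4x+1y-27=0] ∩ [|B−(2, 2)|²=17]]
   so B = (6, 3)

B = (6, 3)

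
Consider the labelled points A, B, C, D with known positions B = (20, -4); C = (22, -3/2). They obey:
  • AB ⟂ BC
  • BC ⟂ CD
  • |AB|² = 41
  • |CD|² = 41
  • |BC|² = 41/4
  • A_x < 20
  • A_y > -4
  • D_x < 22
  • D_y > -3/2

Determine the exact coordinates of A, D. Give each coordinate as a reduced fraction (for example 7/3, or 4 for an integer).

A = (15, 0)
D = (17, 5/2)

1. A_x = 15  [[AB ⟂ BC ⇒ -2x-5/2y+30=0] ∩ [|A−(20, -4)|²=41]]
2. A_y = 0  [[AB ⟂ BC ⇒ -2x-5/2y+30=0] ∩ [|A−(20, -4)|²=41]]
   so A = (15, 0)
3. D_x = 17  [[BC ⟂ CD ⇒ 2x+5/2y-161/4=0] ∩ [|D−(22, -3/2)|²=41]]
4. D_y = 5/2  [[BC ⟂ CD ⇒ 2x+5/2y-161/4=0] ∩ [|D−(22, -3/2)|²=41]]
   so D = (17, 5/2)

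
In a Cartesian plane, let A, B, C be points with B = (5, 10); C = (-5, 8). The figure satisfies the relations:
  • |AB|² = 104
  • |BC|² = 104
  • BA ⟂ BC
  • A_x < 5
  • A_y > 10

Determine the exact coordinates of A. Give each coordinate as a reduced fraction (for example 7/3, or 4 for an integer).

1. A_x = 3  [[BA ⟂ BC ⇒ -10x-2y+70=0] ∩ [|A−(5, 10)|²=104]]
2. A_y = 20  [[BA ⟂ BC ⇒ -10x-2y+70=0] ∩ [|A−(5, 10)|²=104]]
   so A = (3, 20)

A = (3, 20)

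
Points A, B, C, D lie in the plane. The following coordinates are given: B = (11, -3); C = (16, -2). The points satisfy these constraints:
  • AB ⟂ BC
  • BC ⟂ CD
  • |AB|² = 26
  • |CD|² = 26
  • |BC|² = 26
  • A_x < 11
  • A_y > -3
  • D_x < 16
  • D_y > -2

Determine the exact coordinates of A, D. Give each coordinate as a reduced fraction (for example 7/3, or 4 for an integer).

A = (10, 2)
D = (15, 3)

1. A_x = 10  [[AB ⟂ BC ⇒ -5x-1y+52=0] ∩ [|A−(11, -3)|²=26]]
2. A_y = 2  [[AB ⟂ BC ⇒ -5x-1y+52=0] ∩ [|A−(11, -3)|²=26]]
   so A = (10, 2)
3. D_x = 15  [[BC ⟂ CD ⇒ 5x+1y-78=0] ∩ [|D−(16, -2)|²=26]]
4. D_y = 3  [[BC ⟂ CD ⇒ 5x+1y-78=0] ∩ [|D−(16, -2)|²=26]]
   so D = (15, 3)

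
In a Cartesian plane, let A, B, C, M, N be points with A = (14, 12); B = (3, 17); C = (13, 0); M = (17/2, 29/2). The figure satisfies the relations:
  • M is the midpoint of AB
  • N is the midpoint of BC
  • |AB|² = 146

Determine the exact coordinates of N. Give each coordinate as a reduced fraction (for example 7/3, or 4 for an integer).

N = (8, 17/2)

1. N_x = 8  [2·N = B+C = (3, 17)+(13, 0)]
2. N_y = 17/2  [2·N = B+C = (3, 17)+(13, 0)]
   so N = (8, 17/2)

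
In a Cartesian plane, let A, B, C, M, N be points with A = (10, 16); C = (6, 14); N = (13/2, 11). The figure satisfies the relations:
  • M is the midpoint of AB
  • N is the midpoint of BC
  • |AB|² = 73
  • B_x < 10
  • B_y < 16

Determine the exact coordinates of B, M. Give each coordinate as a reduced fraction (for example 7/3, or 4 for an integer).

B = (7, 8)
M = (17/2, 12)

1. B_x = 7  [B = 2·N−C = 2·(13/2, 11)−(6, 14)]
2. B_y = 8  [B = 2·N−C = 2·(13/2, 11)−(6, 14)]
   so B = (7, 8)
3. M_x = 17/2  [2·M = A+B = (10, 16)+(7, 8)]
4. M_y = 12  [2·M = A+B = (10, 16)+(7, 8)]
   so M = (17/2, 12)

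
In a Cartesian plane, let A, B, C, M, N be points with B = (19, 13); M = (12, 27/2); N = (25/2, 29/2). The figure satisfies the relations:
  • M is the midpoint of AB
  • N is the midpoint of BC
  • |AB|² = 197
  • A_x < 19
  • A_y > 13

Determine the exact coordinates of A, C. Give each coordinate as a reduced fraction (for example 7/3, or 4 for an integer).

A = (5, 14)
C = (6, 16)

1. A_x = 5  [A = 2·M−B = 2·(12, 27/2)−(19, 13)]
2. A_y = 14  [A = 2·M−B = 2·(12, 27/2)−(19, 13)]
   so A = (5, 14)
3. C_x = 6  [C = 2·N−B = 2·(25/2, 29/2)−(19, 13)]
4. C_y = 16  [C = 2·N−B = 2·(25/2, 29/2)−(19, 13)]
   so C = (6, 16)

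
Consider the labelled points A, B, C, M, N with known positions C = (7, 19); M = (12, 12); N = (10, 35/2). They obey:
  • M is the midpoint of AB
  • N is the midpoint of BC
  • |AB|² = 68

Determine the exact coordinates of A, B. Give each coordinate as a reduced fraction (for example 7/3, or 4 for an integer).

1. B_x = 13  [B = 2·N−C = 2·(10, 35/2)−(7, 19)]
2. B_y = 16  [B = 2·N−C = 2·(10, 35/2)−(7, 19)]
   so B = (13, 16)
3. A_x = 11  [A = 2·M−B = 2·(12, 12)−(13, 16)]
4. A_y = 8  [A = 2·M−B = 2·(12, 12)−(13, 16)]
   so A = (11, 8)

A = (11, 8)
B = (13, 16)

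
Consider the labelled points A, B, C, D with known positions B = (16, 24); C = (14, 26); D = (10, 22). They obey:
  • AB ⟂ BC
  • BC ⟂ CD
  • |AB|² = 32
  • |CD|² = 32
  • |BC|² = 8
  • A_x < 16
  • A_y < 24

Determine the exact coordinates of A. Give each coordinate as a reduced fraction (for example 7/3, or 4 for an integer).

1. A_x = 12  [[AB ⟂ BC ⇒ 2x-2y+16=0] ∩ [|A−(16, 24)|²=32]]
2. A_y = 20  [[AB ⟂ BC ⇒ 2x-2y+16=0] ∩ [|A−(16, 24)|²=32]]
   so A = (12, 20)

A = (12, 20)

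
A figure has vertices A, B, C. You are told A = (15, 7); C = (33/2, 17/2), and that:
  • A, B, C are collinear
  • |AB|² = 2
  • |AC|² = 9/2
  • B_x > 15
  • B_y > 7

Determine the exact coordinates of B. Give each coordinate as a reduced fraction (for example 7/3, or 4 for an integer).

1. B_x = 16  [[A, B, C are collinear ⇒ 3/2x-3/2y-12=0] ∩ [|B−(15, 7)|²=2]]
2. B_y = 8  [[A, B, C are collinear ⇒ 3/2x-3/2y-12=0] ∩ [|B−(15, 7)|²=2]]
   so B = (16, 8)

B = (16, 8)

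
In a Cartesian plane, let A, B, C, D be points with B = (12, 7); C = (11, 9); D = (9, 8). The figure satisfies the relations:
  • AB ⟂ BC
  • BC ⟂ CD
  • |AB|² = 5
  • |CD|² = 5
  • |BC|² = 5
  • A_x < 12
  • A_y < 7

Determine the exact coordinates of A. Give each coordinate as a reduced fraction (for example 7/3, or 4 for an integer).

A = (10, 6)

1. A_x = 10  [[AB ⟂ BC ⇒ 1x-2y+2=0] ∩ [|A−(12, 7)|²=5]]
2. A_y = 6  [[AB ⟂ BC ⇒ 1x-2y+2=0] ∩ [|A−(12, 7)|²=5]]
   so A = (10, 6)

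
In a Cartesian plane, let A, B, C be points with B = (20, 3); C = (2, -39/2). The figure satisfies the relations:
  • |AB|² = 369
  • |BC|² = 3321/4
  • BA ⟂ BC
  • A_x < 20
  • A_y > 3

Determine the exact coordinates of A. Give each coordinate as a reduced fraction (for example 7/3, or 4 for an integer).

1. A_x = 5  [[BA ⟂ BC ⇒ -18x-45/2y+855/2=0] ∩ [|A−(20, 3)|²=369]]
2. A_y = 15  [[BA ⟂ BC ⇒ -18x-45/2y+855/2=0] ∩ [|A−(20, 3)|²=369]]
   so A = (5, 15)

A = (5, 15)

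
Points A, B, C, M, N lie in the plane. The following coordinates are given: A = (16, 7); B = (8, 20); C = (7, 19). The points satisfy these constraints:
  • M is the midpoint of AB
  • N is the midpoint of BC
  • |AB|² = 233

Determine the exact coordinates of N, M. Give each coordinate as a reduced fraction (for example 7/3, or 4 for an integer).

1. M_x = 12  [2·M = A+B = (16, 7)+(8, 20)]
2. M_y = 27/2  [2·M = A+B = (16, 7)+(8, 20)]
   so M = (12, 27/2)
3. N_x = 15/2  [2·N = B+C = (8, 20)+(7, 19)]
4. N_y = 39/2  [2·N = B+C = (8, 20)+(7, 19)]
   so N = (15/2, 39/2)

N = (15/2, 39/2)
M = (12, 27/2)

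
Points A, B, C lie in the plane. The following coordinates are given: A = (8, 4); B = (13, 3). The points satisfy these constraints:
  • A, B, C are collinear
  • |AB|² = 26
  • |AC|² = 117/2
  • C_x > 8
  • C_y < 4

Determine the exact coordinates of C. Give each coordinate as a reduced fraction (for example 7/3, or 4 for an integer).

C = (31/2, 5/2)

1. C_x = 31/2  [[A, B, C are collinear ⇒ 1x+5y-28=0] ∩ [|C−(8, 4)|²=117/2]]
2. C_y = 5/2  [[A, B, C are collinear ⇒ 1x+5y-28=0] ∩ [|C−(8, 4)|²=117/2]]
   so C = (31/2, 5/2)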